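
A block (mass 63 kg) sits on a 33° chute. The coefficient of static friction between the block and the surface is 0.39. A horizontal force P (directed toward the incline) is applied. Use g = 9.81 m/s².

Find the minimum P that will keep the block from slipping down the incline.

The block tends to slide down (tan θ > μ_s), so at the point of impending slip friction acts up-slope at its limit: f = μ_s N.
Perpendicular to the incline: N = m g cos θ + P sin θ.
Along the incline: P cos θ + μ_s N = m g sin θ, i.e. P cos θ + μ_s (m g cos θ + P sin θ) = m g sin θ.
Solving, P (cos θ + μ_s sin θ) = m g (sin θ − μ_s cos θ), so P = 618×0.2176/1.051 = 128 N.

P_min ≈ 128 N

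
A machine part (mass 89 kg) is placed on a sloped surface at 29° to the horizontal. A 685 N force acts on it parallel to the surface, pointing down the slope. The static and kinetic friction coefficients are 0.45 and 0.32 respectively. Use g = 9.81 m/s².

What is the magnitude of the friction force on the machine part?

f ≈ 244 N (up the incline)

Perpendicular to the surface, N = m g cos θ = 89·9.81·cos 29° = 763.6 N.
For equilibrium along the incline the friction force must supply f = m g sin θ + P = 423.3 + 685 = 1108 N (positive meaning up-slope).
Maximum static friction available: μ_s N = 0.45 × 763.6 = 343.6 N.
|1108| exceeds 343.6 N, so the machine part slips down-slope; friction is kinetic, f = μ_k N = 0.32×763.6 = 244 N.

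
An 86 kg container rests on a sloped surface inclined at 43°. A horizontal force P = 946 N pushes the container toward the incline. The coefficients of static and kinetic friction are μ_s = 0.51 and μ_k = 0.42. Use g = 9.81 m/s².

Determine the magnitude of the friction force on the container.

Normal direction: N = m g cos θ + P sin θ = 1262 N.
Parallel to the incline: P cos θ − m g sin θ = 691.9 − 575.4 = 116.5 N; the friction needed to balance this is 116.5 N acting down the slope.
Maximum static friction: μ_s N = 0.51 × 1262 = 643.7 N.
Since 116.5 N is within the 643.7 N limit, the container stays put and friction is exactly 116 N.

f ≈ 116 N (down the incline)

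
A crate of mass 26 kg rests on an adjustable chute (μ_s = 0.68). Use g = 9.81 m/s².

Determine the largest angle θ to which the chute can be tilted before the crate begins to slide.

At the slip threshold, m g sin θ = μ_s · m g cos θ, so tan θ = μ_s.
θ_max = arctan(0.68) = 34.2°.

θ_max ≈ 34.2°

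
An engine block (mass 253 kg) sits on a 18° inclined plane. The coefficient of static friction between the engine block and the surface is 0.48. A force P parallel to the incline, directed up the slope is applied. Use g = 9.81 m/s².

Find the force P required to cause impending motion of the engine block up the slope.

At impending motion up the slope, friction acts down-slope at its limit: f = μ_s N.
P is parallel to the surface, so N = m g cos θ = 2360 N.
Along the incline: P = m g sin θ + μ_s N = 767 + 0.48×2360 = 1900 N.

P ≈ 1900 N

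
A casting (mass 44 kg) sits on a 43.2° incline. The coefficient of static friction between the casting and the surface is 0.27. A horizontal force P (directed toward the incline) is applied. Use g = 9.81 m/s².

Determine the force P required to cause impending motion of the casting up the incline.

At impending motion up the slope, friction acts down-slope at its limit: f = μ_s N.
Perpendicular to the incline: N = m g cos θ + P sin θ.
Along the incline: P cos θ = m g sin θ + μ_s N = m g sin θ + μ_s (m g cos θ + P sin θ).
Solving, P (cos θ − μ_s sin θ) = m g (sin θ + μ_s cos θ), so P = 44×9.81×(sin 43.2° + 0.27 cos 43.2°)/(cos 43.2° − 0.27 sin 43.2°) = 432×0.8814/0.5441 = 699 N.

P ≈ 699 N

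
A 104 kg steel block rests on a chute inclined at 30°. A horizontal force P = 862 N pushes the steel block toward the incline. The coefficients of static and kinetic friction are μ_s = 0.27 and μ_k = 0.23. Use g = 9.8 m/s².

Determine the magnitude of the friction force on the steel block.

Resolve perpendicular to the incline: N = m g cos θ + P sin θ = 104×9.8×cos 30° + 862×sin 30° = 1314 N.
Along the incline, the net driving force (taking up-slope positive) is P cos θ − m g sin θ = 746.5 − 509.6 = 236.9 N, so equilibrium requires friction f = -236.9 N (down-slope).
Maximum static friction: μ_s N = 0.27 × 1314 = 354.7 N.
|f_req| = 236.9 ≤ 354.7 N → the steel block is in equilibrium; friction equals the required value.

f ≈ 237 N (down the incline)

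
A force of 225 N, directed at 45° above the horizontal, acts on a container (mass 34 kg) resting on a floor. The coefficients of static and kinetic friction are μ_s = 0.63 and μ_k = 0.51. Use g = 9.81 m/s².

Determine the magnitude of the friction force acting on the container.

f ≈ 89 N

Vertical equilibrium gives N = m g − P sin α = 174.4 N.
Horizontally, friction must balance P cos α = 159.1 N.
The static-friction limit is μ_s N = 109.9 N.
The required friction exceeds μ_s N, so the container moves and f = μ_k N = 89 N.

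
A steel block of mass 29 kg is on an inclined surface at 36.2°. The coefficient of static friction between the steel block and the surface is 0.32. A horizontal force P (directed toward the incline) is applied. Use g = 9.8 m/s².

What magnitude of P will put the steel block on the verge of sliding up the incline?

P ≈ 390 N

At impending motion up the slope, friction acts down-slope at its limit: f = μ_s N.
Perpendicular to the incline: N = m g cos θ + P sin θ.
Along the incline: P cos θ = m g sin θ + μ_s N = m g sin θ + μ_s (m g cos θ + P sin θ).
Solving, P (cos θ − μ_s sin θ) = m g (sin θ + μ_s cos θ), so P = 29×9.8×(sin 36.2° + 0.32 cos 36.2°)/(cos 36.2° − 0.32 sin 36.2°) = 284×0.8488/0.618 = 390 N.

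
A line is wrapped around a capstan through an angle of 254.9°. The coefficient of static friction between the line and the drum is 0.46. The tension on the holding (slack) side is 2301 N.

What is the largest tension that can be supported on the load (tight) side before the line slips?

At impending slip the capstan equation gives T₂/T₁ = e^{μβ} with β in radians.
β = 254.9° × π/180 = 4.449 rad.
e^{μβ} = e^{0.46×4.449} = 7.741.
T₂ = T₁ · e^{μβ} = 2301 × 7.741 = 17800 N.

T_max ≈ 17800 N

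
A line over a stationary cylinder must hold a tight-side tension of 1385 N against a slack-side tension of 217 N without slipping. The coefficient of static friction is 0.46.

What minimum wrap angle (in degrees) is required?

β_min ≈ 231°

T₂/T₁ = e^{μβ} → β = ln(T₂/T₁)/μ.
β = ln(1385/217)/0.46 = 1.854/0.46 = 4.029 rad.
In degrees: β = 4.029 × 180/π = 231°.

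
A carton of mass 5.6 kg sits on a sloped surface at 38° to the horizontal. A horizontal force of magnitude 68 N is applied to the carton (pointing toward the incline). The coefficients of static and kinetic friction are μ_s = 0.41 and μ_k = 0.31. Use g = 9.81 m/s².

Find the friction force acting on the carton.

f ≈ 19.8 N (down the incline)

The horizontal push has a component P sin θ into the surface, so N = m g cos θ + P sin θ = 43.29 + 41.86 = 85.16 N.
Along the incline, the net driving force (taking up-slope positive) is P cos θ − m g sin θ = 53.58 − 33.82 = 19.76 N, so equilibrium requires friction f = -19.76 N (down-slope).
The limit of static friction is μ_s N = 34.91 N.
|f_req| = 19.76 ≤ 34.91 N → the carton is in equilibrium; friction equals the required value.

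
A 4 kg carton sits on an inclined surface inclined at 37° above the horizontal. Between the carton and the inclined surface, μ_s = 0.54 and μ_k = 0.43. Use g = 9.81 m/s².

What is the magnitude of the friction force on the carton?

The normal reaction is N = m g cos θ = 31.34 N.
For equilibrium along the incline, friction must balance the weight component: f = m g sin θ = 23.62 N up the slope.
Static friction can supply at most μ_s N = 16.92 N.
Since |23.62| > 16.92 N, static friction cannot hold it; the carton slides down the incline and kinetic friction applies: f = μ_k N = 0.43 × 31.34 = 13.5 N.

f ≈ 13.5 N (up the incline)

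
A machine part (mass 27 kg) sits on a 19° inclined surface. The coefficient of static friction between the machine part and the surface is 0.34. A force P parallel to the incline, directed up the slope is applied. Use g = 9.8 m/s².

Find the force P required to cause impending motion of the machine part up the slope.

P ≈ 171 N

At impending motion up the slope, friction acts down-slope at its limit: f = μ_s N.
P is parallel to the surface, so N = m g cos θ = 250 N.
Along the incline: P = m g sin θ + μ_s N = 86.1 + 0.34×250 = 171 N.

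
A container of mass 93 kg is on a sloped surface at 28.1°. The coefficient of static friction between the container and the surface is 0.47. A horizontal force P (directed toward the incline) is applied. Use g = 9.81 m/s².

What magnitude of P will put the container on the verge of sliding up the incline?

At impending motion up the slope, friction acts down-slope at its limit: f = μ_s N.
Perpendicular to the incline: N = m g cos θ + P sin θ.
Along the incline: P cos θ = m g sin θ + μ_s N = m g sin θ + μ_s (m g cos θ + P sin θ).
Solving, P (cos θ − μ_s sin θ) = m g (sin θ + μ_s cos θ), so P = 93×9.81×(sin 28.1° + 0.47 cos 28.1°)/(cos 28.1° − 0.47 sin 28.1°) = 912×0.8856/0.6608 = 1220 N.

P ≈ 1220 N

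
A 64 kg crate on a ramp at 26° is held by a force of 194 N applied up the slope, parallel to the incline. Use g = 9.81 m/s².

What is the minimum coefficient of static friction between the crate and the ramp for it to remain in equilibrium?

N = m g cos θ = 564.3 N.
Friction must make up the shortfall along the incline: f = m g sin θ − P = 275.2 − 194 = 81.23 N.
At the threshold f = μ_s N, so μ_s,min = 81.23/564.3 = 0.144.

μ_s,min ≈ 0.144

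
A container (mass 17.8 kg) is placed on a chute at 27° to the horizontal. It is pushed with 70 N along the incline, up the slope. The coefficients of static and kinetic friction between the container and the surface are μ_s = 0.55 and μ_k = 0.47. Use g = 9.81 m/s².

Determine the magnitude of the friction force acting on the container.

f ≈ 9.27 N (up the incline)

Normal force: N = m g cos θ = 17.8 × 9.81 × cos 27° = 155.6 N.
The friction needed for equilibrium is m g sin θ − P = 79.27 − 70 = 9.275 N, measured positive up-slope.
The static-friction ceiling is μ_s N = 0.55 × 155.6 = 85.57 N.
Since |9.275| ≤ 85.57 N, the container remains in static equilibrium and friction takes exactly the required value.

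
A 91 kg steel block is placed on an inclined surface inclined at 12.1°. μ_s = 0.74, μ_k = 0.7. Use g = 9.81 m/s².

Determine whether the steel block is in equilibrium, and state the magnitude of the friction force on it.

N = m g cos θ = 873 N.
Down-slope weight component: m g sin θ = 187 N.
μ_s N = 646 N.
187 ≤ 646 N, so it stays put; friction = 187 N.

f ≈ 187 N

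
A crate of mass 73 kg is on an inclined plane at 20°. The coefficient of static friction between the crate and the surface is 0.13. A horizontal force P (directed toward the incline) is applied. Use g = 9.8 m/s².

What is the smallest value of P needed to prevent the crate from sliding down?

P_min ≈ 160 N

The crate tends to slide down (tan θ > μ_s), so at the point of impending slip friction acts up-slope at its limit: f = μ_s N.
Perpendicular to the incline: N = m g cos θ + P sin θ.
Along the incline: P cos θ + μ_s N = m g sin θ, i.e. P cos θ + μ_s (m g cos θ + P sin θ) = m g sin θ.
Solving, P (cos θ + μ_s sin θ) = m g (sin θ − μ_s cos θ), so P = 715×0.2199/0.9842 = 160 N.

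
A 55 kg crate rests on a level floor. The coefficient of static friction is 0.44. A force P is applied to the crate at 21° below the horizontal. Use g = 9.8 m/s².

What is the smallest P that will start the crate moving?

N = m g + P sin α (the push presses the crate into the level floor).
At impending slip, P cos α = μ_s N = μ_s (m g + P sin α).
Solving: P (cos α − μ_s sin α) = μ_s m g → P = 0.44×539/(cos 21° − 0.44 sin 21°) = 237/0.7759 = 306 N.

P ≈ 306 N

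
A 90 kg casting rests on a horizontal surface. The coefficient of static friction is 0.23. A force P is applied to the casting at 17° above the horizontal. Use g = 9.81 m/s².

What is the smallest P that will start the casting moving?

P ≈ 198 N

N = m g − P sin α (the pull lifts the casting).
At impending slip, P cos α = μ_s N = μ_s (m g − P sin α).
Solving: P (cos α + μ_s sin α) = μ_s m g → P = 0.23×883/(cos 17° + 0.23 sin 17°) = 203/1.024 = 198 N.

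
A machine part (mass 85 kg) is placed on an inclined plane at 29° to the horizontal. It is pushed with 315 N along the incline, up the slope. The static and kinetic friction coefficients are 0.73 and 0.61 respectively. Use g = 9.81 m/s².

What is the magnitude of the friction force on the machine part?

Perpendicular to the surface, N = m g cos θ = 85·9.81·cos 29° = 729.3 N.
Parallel to the incline, ΣF = 0 gives f = m g sin θ − P = 404.3 − 315 = 89.26 N (up-slope positive).
Maximum static friction available: μ_s N = 0.73 × 729.3 = 532.4 N.
Since |89.26| ≤ 532.4 N, the machine part remains in static equilibrium and friction takes exactly the required value.

f ≈ 89.3 N (up the incline)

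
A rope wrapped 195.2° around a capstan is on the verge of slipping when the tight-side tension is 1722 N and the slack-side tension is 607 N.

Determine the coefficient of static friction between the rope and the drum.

μ ≈ 0.306

T₂/T₁ = e^{μβ} → μ = ln(T₂/T₁)/β.
β = 195.2° = 3.407 rad.
μ = ln(1722/607)/3.407 = ln(2.837)/3.407 = 0.306.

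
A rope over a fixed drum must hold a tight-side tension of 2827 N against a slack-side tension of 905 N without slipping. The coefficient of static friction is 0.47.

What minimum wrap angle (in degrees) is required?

β_min ≈ 139°

T₂/T₁ = e^{μβ} → β = ln(T₂/T₁)/μ.
β = ln(2827/905)/0.47 = 1.139/0.47 = 2.423 rad.
In degrees: β = 2.423 × 180/π = 139°.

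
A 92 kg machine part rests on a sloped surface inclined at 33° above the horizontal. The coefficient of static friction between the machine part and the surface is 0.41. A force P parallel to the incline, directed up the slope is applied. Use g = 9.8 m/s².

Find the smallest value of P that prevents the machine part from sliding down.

The machine part tends to slide down (tan θ > μ_s), so at the point of impending slip friction acts up-slope at its limit: f = μ_s N.
P is parallel to the surface, so N = m g cos θ = 756 N.
Along the incline: P + μ_s N = m g sin θ, so P = 491 − 0.41×756 = 181 N.

P_min ≈ 181 N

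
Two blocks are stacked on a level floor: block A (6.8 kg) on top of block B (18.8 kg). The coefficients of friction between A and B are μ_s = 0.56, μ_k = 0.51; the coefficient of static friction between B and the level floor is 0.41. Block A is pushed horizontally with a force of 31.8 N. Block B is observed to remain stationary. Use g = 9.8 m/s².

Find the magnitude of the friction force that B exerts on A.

Between the blocks, N₁ = m_A g = 66.64 N.
Maximum static friction on A from B: μ_s N₁ = 0.56×66.64 = 37.32 N.
Since P = 31.8 N ≤ 37.32 N, A does not slip on B; friction on A equals P = 31.8 N.
B experiences an equal 31.8 N forward from A (third law). B is in equilibrium, so the floor supplies f₂ = 31.8 N of static friction (limit μ_s(m_A+m_B)g = 102.9 N, not exceeded).

f ≈ 31.8 N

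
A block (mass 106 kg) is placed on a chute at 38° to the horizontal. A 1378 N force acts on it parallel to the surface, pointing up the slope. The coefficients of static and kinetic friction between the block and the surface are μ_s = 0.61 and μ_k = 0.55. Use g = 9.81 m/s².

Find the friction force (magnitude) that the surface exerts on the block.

f ≈ 451 N (down the incline)

Normal force: N = m g cos θ = 106 × 9.81 × cos 38° = 819.4 N.
Parallel to the incline, ΣF = 0 gives f = m g sin θ − P = 640.2 − 1378 = -737.8 N (up-slope positive).
Static friction can supply at most μ_s N = 499.8 N.
|-737.8| exceeds 499.8 N, so the block slips up-slope; friction is kinetic, f = μ_k N = 0.55×819.4 = 451 N.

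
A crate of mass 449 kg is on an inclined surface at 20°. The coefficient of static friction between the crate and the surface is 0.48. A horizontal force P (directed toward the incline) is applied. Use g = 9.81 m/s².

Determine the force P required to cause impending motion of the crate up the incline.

At impending motion up the slope, friction acts down-slope at its limit: f = μ_s N.
Perpendicular to the incline: N = m g cos θ + P sin θ.
Along the incline: P cos θ = m g sin θ + μ_s N = m g sin θ + μ_s (m g cos θ + P sin θ).
Solving, P (cos θ − μ_s sin θ) = m g (sin θ + μ_s cos θ), so P = 449×9.81×(sin 20° + 0.48 cos 20°)/(cos 20° − 0.48 sin 20°) = 4400×0.7931/0.7755 = 4500 N.

P ≈ 4500 N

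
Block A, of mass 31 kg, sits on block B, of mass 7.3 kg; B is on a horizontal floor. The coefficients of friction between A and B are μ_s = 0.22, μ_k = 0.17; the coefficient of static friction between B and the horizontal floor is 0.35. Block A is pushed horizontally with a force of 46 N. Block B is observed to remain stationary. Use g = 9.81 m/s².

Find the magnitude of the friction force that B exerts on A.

f ≈ 46 N

Normal force at the A–B interface: N₁ = m_A g = 304.1 N.
Maximum static friction on A from B: μ_s N₁ = 0.22×304.1 = 66.9 N.
P = 46 N is within that limit, so A and B move together (both at rest); the A–B friction is simply f₁ = P = 46 N.
B experiences an equal 46 N forward from A (third law). B is in equilibrium, so the floor supplies f₂ = 46 N of static friction (limit μ_s(m_A+m_B)g = 131.5 N, not exceeded).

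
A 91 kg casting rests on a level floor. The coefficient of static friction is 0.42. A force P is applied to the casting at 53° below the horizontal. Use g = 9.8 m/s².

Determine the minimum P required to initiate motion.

P ≈ 1410 N

N = m g + P sin α (the push presses the casting into the level floor).
At impending slip, P cos α = μ_s N = μ_s (m g + P sin α).
Solving: P (cos α − μ_s sin α) = μ_s m g → P = 0.42×892/(cos 53° − 0.42 sin 53°) = 375/0.2664 = 1410 N.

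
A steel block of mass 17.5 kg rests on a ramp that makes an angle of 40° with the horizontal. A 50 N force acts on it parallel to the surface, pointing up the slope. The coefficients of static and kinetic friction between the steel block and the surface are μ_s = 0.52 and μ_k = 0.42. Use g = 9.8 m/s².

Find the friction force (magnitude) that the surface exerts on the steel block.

Perpendicular to the surface, N = m g cos θ = 17.5·9.8·cos 40° = 131.4 N.
For equilibrium along the incline the friction force must supply f = m g sin θ − P = 110.2 − 50 = 60.24 N (positive meaning up-slope).
Maximum static friction available: μ_s N = 0.52 × 131.4 = 68.32 N.
Since |60.24| ≤ 68.32 N, the steel block remains in static equilibrium and friction takes exactly the required value.

f ≈ 60.2 N (up the incline)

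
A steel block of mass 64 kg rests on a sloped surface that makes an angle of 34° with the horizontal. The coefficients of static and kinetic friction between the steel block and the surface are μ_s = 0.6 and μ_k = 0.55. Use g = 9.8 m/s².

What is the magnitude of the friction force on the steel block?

f ≈ 286 N (up the incline)

Normal force: N = m g cos θ = 64 × 9.8 × cos 34° = 520 N.
Along the slope the weight component is m g sin θ = 350.7 N; friction must supply exactly this, acting up-slope.
The static-friction ceiling is μ_s N = 0.6 × 520 = 312 N.
Since |350.7| > 312 N, static friction cannot hold it; the steel block slides down the incline and kinetic friction applies: f = μ_k N = 0.55 × 520 = 286 N.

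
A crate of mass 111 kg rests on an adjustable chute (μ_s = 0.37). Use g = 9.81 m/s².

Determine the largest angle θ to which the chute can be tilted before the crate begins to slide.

At the slip threshold, m g sin θ = μ_s · m g cos θ, so tan θ = μ_s.
θ_max = arctan(0.37) = 20.3°.

θ_max ≈ 20.3°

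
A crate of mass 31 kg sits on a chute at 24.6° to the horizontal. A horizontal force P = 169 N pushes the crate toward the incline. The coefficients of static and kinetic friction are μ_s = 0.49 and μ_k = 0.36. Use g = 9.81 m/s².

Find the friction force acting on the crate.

Resolve perpendicular to the incline: N = m g cos θ + P sin θ = 31×9.81×cos 24.6° + 169×sin 24.6° = 346.9 N.
Along the incline, the net driving force (taking up-slope positive) is P cos θ − m g sin θ = 153.7 − 126.6 = 27.07 N, so equilibrium requires friction f = -27.07 N (down-slope).
The limit of static friction is μ_s N = 170 N.
|f_req| = 27.07 ≤ 170 N → the crate is in equilibrium; friction equals the required value.

f ≈ 27.1 N (down the incline)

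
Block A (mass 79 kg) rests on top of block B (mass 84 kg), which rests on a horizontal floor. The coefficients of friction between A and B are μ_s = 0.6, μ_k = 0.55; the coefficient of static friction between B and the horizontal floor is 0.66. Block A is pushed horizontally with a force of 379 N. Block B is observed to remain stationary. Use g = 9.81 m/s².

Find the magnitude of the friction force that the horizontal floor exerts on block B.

f ≈ 379 N

Normal force at the A–B interface: N₁ = m_A g = 775 N.
So the A–B interface can sustain at most μ_s N₁ = 465 N of static friction.
Since P = 379 N ≤ 465 N, A does not slip on B; friction on A equals P = 379 N.
By Newton's third law B feels 379 N forward from A. With B stationary, the floor's static friction on B balances it: f₂ = 379 N (well within μ_s(m_A+m_B)g = 1055 N).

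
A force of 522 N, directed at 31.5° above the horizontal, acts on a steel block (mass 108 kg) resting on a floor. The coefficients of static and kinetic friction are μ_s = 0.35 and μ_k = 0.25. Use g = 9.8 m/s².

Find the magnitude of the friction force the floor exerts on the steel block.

f ≈ 196 N

The vertical component of P reduces the normal force: N = m g − P sin α = 1058 − 272.7 = 785.7 N.
For equilibrium, f = P cos α = 522×cos 31.5° = 445.1 N.
The static-friction limit is μ_s N = 275 N.
The required friction exceeds μ_s N, so the steel block moves and f = μ_k N = 196 N.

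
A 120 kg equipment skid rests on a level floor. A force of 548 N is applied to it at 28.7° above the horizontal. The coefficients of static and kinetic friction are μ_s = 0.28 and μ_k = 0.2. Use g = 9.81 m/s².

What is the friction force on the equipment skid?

f ≈ 183 N

Vertical equilibrium gives N = m g − P sin α = 914 N.
For equilibrium, f = P cos α = 548×cos 28.7° = 480.7 N.
The static-friction limit is μ_s N = 255.9 N.
480.7 > 255.9 N → the equipment skid slides; f = μ_k N = 0.2×914 = 183 N.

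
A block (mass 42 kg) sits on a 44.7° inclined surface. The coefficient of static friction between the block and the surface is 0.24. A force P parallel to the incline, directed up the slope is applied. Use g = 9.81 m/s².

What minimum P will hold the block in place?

The block tends to slide down (tan θ > μ_s), so at the point of impending slip friction acts up-slope at its limit: f = μ_s N.
P is parallel to the surface, so N = m g cos θ = 293 N.
Along the incline: P + μ_s N = m g sin θ, so P = 290 − 0.24×293 = 220 N.

P_min ≈ 220 N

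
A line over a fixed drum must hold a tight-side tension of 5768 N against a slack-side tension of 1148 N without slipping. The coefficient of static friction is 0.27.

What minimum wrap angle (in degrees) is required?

β_min ≈ 343°

T₂/T₁ = e^{μβ} → β = ln(T₂/T₁)/μ.
β = ln(5768/1148)/0.27 = 1.614/0.27 = 5.979 rad.
In degrees: β = 5.979 × 180/π = 343°.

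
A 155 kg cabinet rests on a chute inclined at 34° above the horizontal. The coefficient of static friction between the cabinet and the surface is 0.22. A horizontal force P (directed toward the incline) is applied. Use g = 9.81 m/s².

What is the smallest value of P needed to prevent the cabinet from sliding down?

P_min ≈ 602 N

The cabinet tends to slide down (tan θ > μ_s), so at the point of impending slip friction acts up-slope at its limit: f = μ_s N.
Perpendicular to the incline: N = m g cos θ + P sin θ.
Along the incline: P cos θ + μ_s N = m g sin θ, i.e. P cos θ + μ_s (m g cos θ + P sin θ) = m g sin θ.
Solving, P (cos θ + μ_s sin θ) = m g (sin θ − μ_s cos θ), so P = 1520×0.3768/0.9521 = 602 N.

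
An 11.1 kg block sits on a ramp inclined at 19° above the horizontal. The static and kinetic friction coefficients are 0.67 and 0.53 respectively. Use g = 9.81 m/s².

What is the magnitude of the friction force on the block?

f ≈ 35.5 N (up the incline)

The normal reaction is N = m g cos θ = 103 N.
For equilibrium along the incline, friction must balance the weight component: f = m g sin θ = 35.45 N up the slope.
Static friction can supply at most μ_s N = 68.98 N.
Since |35.45| ≤ 68.98 N, the block remains in static equilibrium and friction takes exactly the required value.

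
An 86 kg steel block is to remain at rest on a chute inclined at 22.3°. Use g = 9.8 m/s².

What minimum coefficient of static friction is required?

μ_s,min ≈ 0.41

At the slip threshold m g sin θ = μ_s m g cos θ, so μ_s,min = tan θ.
μ_s,min = tan 22.3° = 0.41.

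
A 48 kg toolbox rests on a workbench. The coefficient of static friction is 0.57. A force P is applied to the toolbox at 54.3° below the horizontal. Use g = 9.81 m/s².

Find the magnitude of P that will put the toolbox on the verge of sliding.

P ≈ 2220 N

N = m g + P sin α (the push presses the toolbox into the workbench).
At impending slip, P cos α = μ_s N = μ_s (m g + P sin α).
Solving: P (cos α − μ_s sin α) = μ_s m g → P = 0.57×471/(cos 54.3° − 0.57 sin 54.3°) = 268/0.1207 = 2220 N.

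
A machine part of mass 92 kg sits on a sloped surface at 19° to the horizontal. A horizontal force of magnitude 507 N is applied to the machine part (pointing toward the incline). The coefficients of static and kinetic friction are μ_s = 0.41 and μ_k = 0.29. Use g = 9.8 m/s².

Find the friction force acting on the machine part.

Resolve perpendicular to the incline: N = m g cos θ + P sin θ = 92×9.8×cos 19° + 507×sin 19° = 1018 N.
Parallel to the incline: P cos θ − m g sin θ = 479.4 − 293.5 = 185.8 N; the friction needed to balance this is 185.8 N acting down the slope.
Maximum static friction: μ_s N = 0.41 × 1018 = 417.2 N.
Since 185.8 N is within the 417.2 N limit, the machine part stays put and friction is exactly 186 N.

f ≈ 186 N (down the incline)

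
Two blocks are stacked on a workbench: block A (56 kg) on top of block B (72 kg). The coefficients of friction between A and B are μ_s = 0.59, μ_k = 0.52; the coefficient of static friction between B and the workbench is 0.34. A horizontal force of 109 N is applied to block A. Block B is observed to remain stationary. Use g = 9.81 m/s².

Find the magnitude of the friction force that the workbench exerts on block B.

f ≈ 109 N

The normal force B exerts on A is simply A's weight, N₁ = 549.4 N.
So the A–B interface can sustain at most μ_s N₁ = 324.1 N of static friction.
Since P = 109 N ≤ 324.1 N, A does not slip on B; friction on A equals P = 109 N.
By Newton's third law B feels 109 N forward from A. With B stationary, the floor's static friction on B balances it: f₂ = 109 N (well within μ_s(m_A+m_B)g = 426.9 N).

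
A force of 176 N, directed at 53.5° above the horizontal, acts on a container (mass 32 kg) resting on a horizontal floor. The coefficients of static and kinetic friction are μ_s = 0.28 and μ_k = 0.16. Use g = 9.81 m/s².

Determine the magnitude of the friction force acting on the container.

f ≈ 27.6 N

Vertical equilibrium gives N = m g − P sin α = 172.4 N.
Horizontally, friction must balance P cos α = 104.7 N.
μ_s N = 0.28 × 172.4 = 48.28 N.
The required friction exceeds μ_s N, so the container moves and f = μ_k N = 27.6 N.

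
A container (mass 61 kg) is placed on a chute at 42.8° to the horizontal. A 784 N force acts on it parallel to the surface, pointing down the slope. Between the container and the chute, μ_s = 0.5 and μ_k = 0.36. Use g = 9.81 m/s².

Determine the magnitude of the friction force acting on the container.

The normal reaction is N = m g cos θ = 439.1 N.
The friction needed for equilibrium is m g sin θ + P = 406.6 + 784 = 1191 N, measured positive up-slope.
Static friction can supply at most μ_s N = 219.5 N.
|1191| exceeds 219.5 N, so the container slips down-slope; friction is kinetic, f = μ_k N = 0.36×439.1 = 158 N.

f ≈ 158 N (up the incline)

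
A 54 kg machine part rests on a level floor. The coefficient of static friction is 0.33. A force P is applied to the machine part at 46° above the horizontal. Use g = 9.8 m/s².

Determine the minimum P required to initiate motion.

P ≈ 187 N

N = m g − P sin α (the pull lifts the machine part).
At impending slip, P cos α = μ_s N = μ_s (m g − P sin α).
Solving: P (cos α + μ_s sin α) = μ_s m g → P = 0.33×529/(cos 46° + 0.33 sin 46°) = 175/0.932 = 187 N.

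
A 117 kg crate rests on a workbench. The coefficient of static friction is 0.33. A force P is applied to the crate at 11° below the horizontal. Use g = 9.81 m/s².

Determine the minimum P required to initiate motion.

N = m g + P sin α (the push presses the crate into the workbench).
At impending slip, P cos α = μ_s N = μ_s (m g + P sin α).
Solving: P (cos α − μ_s sin α) = μ_s m g → P = 0.33×1150/(cos 11° − 0.33 sin 11°) = 379/0.9187 = 412 N.

P ≈ 412 N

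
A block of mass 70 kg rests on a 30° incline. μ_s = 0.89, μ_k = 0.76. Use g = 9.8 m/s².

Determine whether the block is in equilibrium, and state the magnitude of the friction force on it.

N = m g cos θ = 594 N.
Down-slope weight component: m g sin θ = 343 N.
μ_s N = 529 N.
343 ≤ 529 N, so it stays put; friction = 343 N.

f ≈ 343 N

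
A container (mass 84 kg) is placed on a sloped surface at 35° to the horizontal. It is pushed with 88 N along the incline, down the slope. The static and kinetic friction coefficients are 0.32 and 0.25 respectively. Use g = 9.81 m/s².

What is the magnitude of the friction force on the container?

Normal force: N = m g cos θ = 84 × 9.81 × cos 35° = 675 N.
For equilibrium along the incline the friction force must supply f = m g sin θ + P = 472.6 + 88 = 560.6 N (positive meaning up-slope).
Static friction can supply at most μ_s N = 216 N.
Since |560.6| > 216 N, static friction cannot hold it; the container slides down the incline and kinetic friction applies: f = μ_k N = 0.25 × 675 = 169 N.

f ≈ 169 N (up the incline)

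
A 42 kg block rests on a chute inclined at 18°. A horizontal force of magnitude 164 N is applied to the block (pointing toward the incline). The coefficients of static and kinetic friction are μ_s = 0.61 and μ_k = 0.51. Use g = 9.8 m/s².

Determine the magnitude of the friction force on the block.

Resolve perpendicular to the incline: N = m g cos θ + P sin θ = 42×9.8×cos 18° + 164×sin 18° = 442.1 N.
Along the incline, the net driving force (taking up-slope positive) is P cos θ − m g sin θ = 156 − 127.2 = 28.78 N, so equilibrium requires friction f = -28.78 N (down-slope).
The limit of static friction is μ_s N = 269.7 N.
Since 28.78 N is within the 269.7 N limit, the block stays put and friction is exactly 28.8 N.

f ≈ 28.8 N (down the incline)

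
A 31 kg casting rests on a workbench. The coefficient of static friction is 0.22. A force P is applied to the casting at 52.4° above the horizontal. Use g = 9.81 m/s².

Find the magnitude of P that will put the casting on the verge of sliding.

N = m g − P sin α (the pull lifts the casting).
At impending slip, P cos α = μ_s N = μ_s (m g − P sin α).
Solving: P (cos α + μ_s sin α) = μ_s m g → P = 0.22×304/(cos 52.4° + 0.22 sin 52.4°) = 66.9/0.7844 = 85.3 N.

P ≈ 85.3 N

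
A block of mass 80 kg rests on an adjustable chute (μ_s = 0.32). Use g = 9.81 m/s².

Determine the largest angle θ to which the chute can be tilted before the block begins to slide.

θ_max ≈ 17.7°

At the slip threshold, m g sin θ = μ_s · m g cos θ, so tan θ = μ_s.
θ_max = arctan(0.32) = 17.7°.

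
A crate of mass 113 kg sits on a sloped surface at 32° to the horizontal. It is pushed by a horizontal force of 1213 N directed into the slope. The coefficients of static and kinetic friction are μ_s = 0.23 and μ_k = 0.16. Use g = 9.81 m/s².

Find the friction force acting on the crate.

f ≈ 253 N (down the incline)

The horizontal push has a component P sin θ into the surface, so N = m g cos θ + P sin θ = 940.1 + 642.8 = 1583 N.
Along the incline, the net driving force (taking up-slope positive) is P cos θ − m g sin θ = 1029 − 587.4 = 441.3 N, so equilibrium requires friction f = -441.3 N (down-slope).
The limit of static friction is μ_s N = 364.1 N.
The required 441.3 N exceeds the static limit, so the crate slides up-slope and f = μ_k N = 0.16×1583 = 253 N.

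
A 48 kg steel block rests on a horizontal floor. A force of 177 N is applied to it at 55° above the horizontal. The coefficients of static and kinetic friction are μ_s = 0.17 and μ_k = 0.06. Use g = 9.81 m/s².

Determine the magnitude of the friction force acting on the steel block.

f ≈ 19.6 N

N = m g − P sin α = 470.9 − 177×sin 55° = 325.9 N.
Horizontally, friction must balance P cos α = 101.5 N.
The static-friction limit is μ_s N = 55.4 N.
The required friction exceeds μ_s N, so the steel block moves and f = μ_k N = 19.6 N.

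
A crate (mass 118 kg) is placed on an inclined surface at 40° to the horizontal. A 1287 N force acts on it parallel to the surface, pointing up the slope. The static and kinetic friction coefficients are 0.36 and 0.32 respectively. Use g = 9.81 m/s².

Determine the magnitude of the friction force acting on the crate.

Normal force: N = m g cos θ = 118 × 9.81 × cos 40° = 886.8 N.
Parallel to the incline, ΣF = 0 gives f = m g sin θ − P = 744.1 − 1287 = -542.9 N (up-slope positive).
Static friction can supply at most μ_s N = 319.2 N.
Since |-542.9| > 319.2 N, static friction cannot hold it; the crate slides up the incline and kinetic friction applies: f = μ_k N = 0.32 × 886.8 = 284 N.

f ≈ 284 N (down the incline)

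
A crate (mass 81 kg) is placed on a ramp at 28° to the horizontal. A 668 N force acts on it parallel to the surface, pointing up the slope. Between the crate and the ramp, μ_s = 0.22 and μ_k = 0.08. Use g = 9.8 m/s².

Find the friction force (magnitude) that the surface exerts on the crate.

The normal reaction is N = m g cos θ = 700.9 N.
The friction needed for equilibrium is m g sin θ − P = 372.7 − 668 = -295.3 N, measured positive up-slope.
The static-friction ceiling is μ_s N = 0.22 × 700.9 = 154.2 N.
|-295.3| exceeds 154.2 N, so the crate slips up-slope; friction is kinetic, f = μ_k N = 0.08×700.9 = 56.1 N.

f ≈ 56.1 N (down the incline)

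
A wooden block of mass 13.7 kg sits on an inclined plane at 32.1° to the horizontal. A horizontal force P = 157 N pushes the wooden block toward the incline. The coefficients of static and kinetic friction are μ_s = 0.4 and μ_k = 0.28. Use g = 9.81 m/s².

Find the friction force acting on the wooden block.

f ≈ 61.6 N (down the incline)

The horizontal push has a component P sin θ into the surface, so N = m g cos θ + P sin θ = 113.9 + 83.43 = 197.3 N.
Parallel to the incline: P cos θ − m g sin θ = 133 − 71.42 = 61.58 N; the friction needed to balance this is 61.58 N acting down the slope.
The limit of static friction is μ_s N = 78.91 N.
|f_req| = 61.58 ≤ 78.91 N → the wooden block is in equilibrium; friction equals the required value.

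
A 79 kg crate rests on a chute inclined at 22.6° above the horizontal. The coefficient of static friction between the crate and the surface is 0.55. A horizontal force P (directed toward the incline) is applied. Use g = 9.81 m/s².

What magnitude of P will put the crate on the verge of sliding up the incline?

At impending motion up the slope, friction acts down-slope at its limit: f = μ_s N.
Perpendicular to the incline: N = m g cos θ + P sin θ.
Along the incline: P cos θ = m g sin θ + μ_s N = m g sin θ + μ_s (m g cos θ + P sin θ).
Solving, P (cos θ − μ_s sin θ) = m g (sin θ + μ_s cos θ), so P = 79×9.81×(sin 22.6° + 0.55 cos 22.6°)/(cos 22.6° − 0.55 sin 22.6°) = 775×0.8921/0.7118 = 971 N.

P ≈ 971 N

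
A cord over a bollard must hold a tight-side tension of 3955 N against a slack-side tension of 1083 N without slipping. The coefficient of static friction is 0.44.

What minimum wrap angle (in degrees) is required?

T₂/T₁ = e^{μβ} → β = ln(T₂/T₁)/μ.
β = ln(3955/1083)/0.44 = 1.295/0.44 = 2.944 rad.
In degrees: β = 2.944 × 180/π = 169°.

β_min ≈ 169°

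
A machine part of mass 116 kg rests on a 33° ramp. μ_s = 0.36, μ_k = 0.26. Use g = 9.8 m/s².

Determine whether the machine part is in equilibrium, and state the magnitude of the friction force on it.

N = m g cos θ = 953 N.
Down-slope weight component: m g sin θ = 619 N.
μ_s N = 343 N.
619 > 343 N, so it slides; kinetic friction f = μ_k N = 0.26×953 = 248 N.

f ≈ 248 N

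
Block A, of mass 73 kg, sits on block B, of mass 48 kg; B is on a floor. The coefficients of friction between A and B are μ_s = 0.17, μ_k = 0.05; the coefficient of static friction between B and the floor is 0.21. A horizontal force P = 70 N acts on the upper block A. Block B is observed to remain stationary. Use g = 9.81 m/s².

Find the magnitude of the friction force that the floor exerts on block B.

Between the blocks, N₁ = m_A g = 716.1 N.
So the A–B interface can sustain at most μ_s N₁ = 121.7 N of static friction.
Since P = 70 N ≤ 121.7 N, A does not slip on B; friction on A equals P = 70 N.
By Newton's third law B feels 70 N forward from A. With B stationary, the floor's static friction on B balances it: f₂ = 70 N (well within μ_s(m_A+m_B)g = 249.3 N).

f ≈ 70 N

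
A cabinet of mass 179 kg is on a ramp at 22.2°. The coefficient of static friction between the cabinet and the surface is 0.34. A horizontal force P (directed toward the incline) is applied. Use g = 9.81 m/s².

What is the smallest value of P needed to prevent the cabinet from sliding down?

The cabinet tends to slide down (tan θ > μ_s), so at the point of impending slip friction acts up-slope at its limit: f = μ_s N.
Perpendicular to the incline: N = m g cos θ + P sin θ.
Along the incline: P cos θ + μ_s N = m g sin θ, i.e. P cos θ + μ_s (m g cos θ + P sin θ) = m g sin θ.
Solving, P (cos θ + μ_s sin θ) = m g (sin θ − μ_s cos θ), so P = 1760×0.06304/1.054 = 105 N.

P_min ≈ 105 N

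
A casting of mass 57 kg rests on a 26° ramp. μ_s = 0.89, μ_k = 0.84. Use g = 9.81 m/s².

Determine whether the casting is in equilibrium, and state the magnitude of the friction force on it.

f ≈ 245 N

N = m g cos θ = 503 N.
Down-slope weight component: m g sin θ = 245 N.
μ_s N = 447 N.
245 ≤ 447 N, so it stays put; friction = 245 N.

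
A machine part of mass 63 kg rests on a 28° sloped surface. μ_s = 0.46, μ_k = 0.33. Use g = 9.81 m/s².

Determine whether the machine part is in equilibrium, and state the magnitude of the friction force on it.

N = m g cos θ = 546 N.
Down-slope weight component: m g sin θ = 290 N.
μ_s N = 251 N.
290 > 251 N, so it slides; kinetic friction f = μ_k N = 0.33×546 = 180 N.

f ≈ 180 N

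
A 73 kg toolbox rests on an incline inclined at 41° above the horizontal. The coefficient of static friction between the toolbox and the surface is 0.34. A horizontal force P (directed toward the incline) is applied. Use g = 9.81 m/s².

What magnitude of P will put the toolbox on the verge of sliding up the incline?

At impending motion up the slope, friction acts down-slope at its limit: f = μ_s N.
Perpendicular to the incline: N = m g cos θ + P sin θ.
Along the incline: P cos θ = m g sin θ + μ_s N = m g sin θ + μ_s (m g cos θ + P sin θ).
Solving, P (cos θ − μ_s sin θ) = m g (sin θ + μ_s cos θ), so P = 73×9.81×(sin 41° + 0.34 cos 41°)/(cos 41° − 0.34 sin 41°) = 716×0.9127/0.5316 = 1230 N.

P ≈ 1230 N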